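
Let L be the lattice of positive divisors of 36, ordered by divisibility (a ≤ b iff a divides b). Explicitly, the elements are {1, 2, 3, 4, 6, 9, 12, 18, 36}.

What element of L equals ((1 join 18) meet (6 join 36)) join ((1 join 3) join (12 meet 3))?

18

1 ∨ 18 = 18
6 ∨ 36 = 36
18 ∧ 36 = 18
1 ∨ 3 = 3
12 ∧ 3 = 3
3 ∨ 3 = 3
18 ∨ 3 = 18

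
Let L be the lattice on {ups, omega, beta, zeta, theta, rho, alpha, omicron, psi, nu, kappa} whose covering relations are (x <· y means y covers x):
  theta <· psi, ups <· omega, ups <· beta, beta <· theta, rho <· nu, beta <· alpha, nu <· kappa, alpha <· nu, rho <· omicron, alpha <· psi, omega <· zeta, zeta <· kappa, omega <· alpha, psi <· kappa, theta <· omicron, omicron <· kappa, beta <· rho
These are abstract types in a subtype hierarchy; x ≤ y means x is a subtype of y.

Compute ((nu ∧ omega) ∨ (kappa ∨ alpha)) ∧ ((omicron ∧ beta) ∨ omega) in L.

alpha

nu ∧ omega = omega
kappa ∨ alpha = kappa
omega ∨ kappa = kappa
omicron ∧ beta = beta
beta ∨ omega = alpha
kappa ∧ alpha = alpha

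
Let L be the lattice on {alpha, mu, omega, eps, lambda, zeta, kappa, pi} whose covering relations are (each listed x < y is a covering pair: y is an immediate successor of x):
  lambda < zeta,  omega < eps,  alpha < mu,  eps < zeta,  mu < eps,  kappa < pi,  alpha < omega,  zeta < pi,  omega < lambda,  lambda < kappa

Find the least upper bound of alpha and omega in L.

omega

Common upper bounds of {alpha, omega}: eps, kappa, lambda, omega, pi, zeta.
The least among these is omega.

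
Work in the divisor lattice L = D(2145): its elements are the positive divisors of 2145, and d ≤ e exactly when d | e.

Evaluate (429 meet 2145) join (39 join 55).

2145

429 ∧ 2145 = 429
39 ∨ 55 = 2145
429 ∨ 2145 = 2145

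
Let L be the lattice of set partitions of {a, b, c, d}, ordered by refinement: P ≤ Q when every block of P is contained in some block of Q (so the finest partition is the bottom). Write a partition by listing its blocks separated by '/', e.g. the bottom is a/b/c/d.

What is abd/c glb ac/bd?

The meet (common refinement) of abd/c and ac/bd intersects blocks pairwise, giving a/bd/c.

a/bd/c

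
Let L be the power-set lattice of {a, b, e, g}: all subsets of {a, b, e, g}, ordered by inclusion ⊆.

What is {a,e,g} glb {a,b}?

Under ⊆, meet is intersection: {a,e,g} ∩ {a,b} = {a}.

{a}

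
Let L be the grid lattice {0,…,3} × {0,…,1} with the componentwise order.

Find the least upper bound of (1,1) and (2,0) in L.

In a product of chains, the join is componentwise max, giving (2,1).

(2,1)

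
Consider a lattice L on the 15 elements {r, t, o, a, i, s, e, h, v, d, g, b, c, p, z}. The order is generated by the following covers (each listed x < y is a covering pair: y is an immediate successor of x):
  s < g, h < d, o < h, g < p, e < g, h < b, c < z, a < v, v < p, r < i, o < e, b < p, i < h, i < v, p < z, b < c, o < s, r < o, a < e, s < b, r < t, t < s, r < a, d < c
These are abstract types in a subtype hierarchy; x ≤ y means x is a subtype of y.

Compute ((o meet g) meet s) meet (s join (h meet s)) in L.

o ∧ g = o
o ∧ s = o
h ∧ s = o
s ∨ o = s
o ∧ s = o

o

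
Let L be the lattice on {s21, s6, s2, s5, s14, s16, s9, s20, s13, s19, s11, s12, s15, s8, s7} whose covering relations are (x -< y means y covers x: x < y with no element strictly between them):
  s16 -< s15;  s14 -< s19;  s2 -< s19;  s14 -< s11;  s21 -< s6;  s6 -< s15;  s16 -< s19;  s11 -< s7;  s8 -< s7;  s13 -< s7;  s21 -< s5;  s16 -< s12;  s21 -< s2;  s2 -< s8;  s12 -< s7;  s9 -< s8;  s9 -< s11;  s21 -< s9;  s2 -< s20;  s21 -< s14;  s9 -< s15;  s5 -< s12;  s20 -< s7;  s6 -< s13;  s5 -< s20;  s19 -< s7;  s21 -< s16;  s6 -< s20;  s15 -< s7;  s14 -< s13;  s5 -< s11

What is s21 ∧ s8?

Common lower bounds of {s21, s8}: s21.
The greatest among these is s21.

s21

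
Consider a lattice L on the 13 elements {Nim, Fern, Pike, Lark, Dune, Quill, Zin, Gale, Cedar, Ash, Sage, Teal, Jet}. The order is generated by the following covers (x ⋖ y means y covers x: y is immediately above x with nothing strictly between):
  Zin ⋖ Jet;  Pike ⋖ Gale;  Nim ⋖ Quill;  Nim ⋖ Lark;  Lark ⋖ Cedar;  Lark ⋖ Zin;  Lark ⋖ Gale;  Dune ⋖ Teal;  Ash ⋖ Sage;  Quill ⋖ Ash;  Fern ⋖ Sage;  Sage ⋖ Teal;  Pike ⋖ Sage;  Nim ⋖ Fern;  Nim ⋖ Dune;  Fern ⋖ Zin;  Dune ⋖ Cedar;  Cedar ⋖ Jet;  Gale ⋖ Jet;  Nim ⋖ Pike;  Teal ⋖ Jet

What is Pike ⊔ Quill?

Common upper bounds of {Pike, Quill}: Jet, Sage, Teal.
The least among these is Sage.

Sage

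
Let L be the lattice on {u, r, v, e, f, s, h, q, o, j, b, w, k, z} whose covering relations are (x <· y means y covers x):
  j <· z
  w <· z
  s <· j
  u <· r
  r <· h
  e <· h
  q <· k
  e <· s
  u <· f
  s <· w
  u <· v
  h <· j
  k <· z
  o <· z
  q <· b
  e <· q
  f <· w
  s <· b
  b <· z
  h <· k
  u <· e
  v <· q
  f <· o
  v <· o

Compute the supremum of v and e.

Common upper bounds of {v, e}: b, k, q, z.
The least among these is q.

q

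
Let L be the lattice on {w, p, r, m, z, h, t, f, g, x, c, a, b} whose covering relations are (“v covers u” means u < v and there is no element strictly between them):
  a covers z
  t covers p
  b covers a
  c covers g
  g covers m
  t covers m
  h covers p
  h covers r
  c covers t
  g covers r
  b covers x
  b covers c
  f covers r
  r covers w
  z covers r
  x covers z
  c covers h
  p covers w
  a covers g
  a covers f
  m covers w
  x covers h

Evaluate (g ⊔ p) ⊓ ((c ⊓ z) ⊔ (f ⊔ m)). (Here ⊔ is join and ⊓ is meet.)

g

g ∨ p = c
c ∧ z = r
f ∨ m = a
r ∨ a = a
c ∧ a = g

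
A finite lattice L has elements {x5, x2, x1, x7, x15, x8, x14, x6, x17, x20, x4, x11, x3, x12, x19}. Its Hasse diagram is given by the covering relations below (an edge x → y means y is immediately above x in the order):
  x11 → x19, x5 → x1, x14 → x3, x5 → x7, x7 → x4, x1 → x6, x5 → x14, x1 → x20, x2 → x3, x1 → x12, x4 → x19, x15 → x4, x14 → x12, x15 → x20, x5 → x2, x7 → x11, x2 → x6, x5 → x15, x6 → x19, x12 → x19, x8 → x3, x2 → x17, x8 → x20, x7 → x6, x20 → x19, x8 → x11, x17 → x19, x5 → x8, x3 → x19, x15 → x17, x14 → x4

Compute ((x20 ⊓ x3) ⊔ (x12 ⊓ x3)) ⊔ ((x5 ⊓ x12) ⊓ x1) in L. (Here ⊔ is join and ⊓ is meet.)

x20 ∧ x3 = x8
x12 ∧ x3 = x14
x8 ∨ x14 = x3
x5 ∧ x12 = x5
x5 ∧ x1 = x5
x3 ∨ x5 = x3

x3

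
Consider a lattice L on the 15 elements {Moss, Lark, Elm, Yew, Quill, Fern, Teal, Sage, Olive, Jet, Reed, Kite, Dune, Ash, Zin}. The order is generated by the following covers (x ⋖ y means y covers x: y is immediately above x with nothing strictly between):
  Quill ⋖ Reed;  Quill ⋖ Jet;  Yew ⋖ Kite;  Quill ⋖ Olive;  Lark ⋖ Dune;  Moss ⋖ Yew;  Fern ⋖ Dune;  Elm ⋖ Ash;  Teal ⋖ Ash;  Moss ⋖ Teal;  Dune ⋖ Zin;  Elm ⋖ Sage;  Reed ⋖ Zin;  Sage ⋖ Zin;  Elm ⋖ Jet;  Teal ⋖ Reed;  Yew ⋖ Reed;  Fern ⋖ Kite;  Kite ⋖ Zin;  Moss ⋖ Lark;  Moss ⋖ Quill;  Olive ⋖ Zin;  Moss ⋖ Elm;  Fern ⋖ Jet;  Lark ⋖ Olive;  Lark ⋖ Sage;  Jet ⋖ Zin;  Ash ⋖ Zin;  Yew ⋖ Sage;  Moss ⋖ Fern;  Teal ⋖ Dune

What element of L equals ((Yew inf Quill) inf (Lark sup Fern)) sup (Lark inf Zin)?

Lark

Yew ∧ Quill = Moss
Lark ∨ Fern = Dune
Moss ∧ Dune = Moss
Lark ∧ Zin = Lark
Moss ∨ Lark = Lark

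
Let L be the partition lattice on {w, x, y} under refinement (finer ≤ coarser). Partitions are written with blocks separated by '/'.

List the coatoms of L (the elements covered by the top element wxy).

The coatoms are exactly the elements covered by wxy: w/xy, wx/y, wy/x.

w/xy, wx/y, wy/x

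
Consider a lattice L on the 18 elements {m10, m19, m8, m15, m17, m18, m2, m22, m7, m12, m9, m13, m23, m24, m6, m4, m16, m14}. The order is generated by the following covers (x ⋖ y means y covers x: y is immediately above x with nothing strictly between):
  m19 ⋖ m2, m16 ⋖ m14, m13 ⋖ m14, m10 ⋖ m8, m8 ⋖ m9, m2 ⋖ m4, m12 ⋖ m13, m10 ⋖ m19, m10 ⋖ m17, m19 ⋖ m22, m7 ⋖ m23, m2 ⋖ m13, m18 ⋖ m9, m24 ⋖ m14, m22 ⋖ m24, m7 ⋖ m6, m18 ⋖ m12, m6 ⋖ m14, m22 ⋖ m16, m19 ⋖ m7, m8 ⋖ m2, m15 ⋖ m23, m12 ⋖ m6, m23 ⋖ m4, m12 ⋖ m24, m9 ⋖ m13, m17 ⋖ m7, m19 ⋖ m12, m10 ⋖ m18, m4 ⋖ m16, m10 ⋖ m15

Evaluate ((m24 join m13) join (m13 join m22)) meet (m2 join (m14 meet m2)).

m2

m24 ∨ m13 = m14
m13 ∨ m22 = m14
m14 ∨ m14 = m14
m14 ∧ m2 = m2
m2 ∨ m2 = m2
m14 ∧ m2 = m2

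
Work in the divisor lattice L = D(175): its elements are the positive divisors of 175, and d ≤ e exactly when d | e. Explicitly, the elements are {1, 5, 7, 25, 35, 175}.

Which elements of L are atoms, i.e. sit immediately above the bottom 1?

5, 7

The atoms are exactly the elements that cover 1: 5, 7.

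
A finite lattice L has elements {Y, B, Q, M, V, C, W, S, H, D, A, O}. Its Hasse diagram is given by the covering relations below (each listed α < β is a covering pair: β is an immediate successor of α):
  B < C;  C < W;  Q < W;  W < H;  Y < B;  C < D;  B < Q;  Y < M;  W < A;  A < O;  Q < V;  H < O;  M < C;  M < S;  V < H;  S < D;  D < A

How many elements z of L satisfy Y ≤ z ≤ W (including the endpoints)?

The interval [Y, W] = {B, C, M, Q, W, Y}, which has 6 elements.

6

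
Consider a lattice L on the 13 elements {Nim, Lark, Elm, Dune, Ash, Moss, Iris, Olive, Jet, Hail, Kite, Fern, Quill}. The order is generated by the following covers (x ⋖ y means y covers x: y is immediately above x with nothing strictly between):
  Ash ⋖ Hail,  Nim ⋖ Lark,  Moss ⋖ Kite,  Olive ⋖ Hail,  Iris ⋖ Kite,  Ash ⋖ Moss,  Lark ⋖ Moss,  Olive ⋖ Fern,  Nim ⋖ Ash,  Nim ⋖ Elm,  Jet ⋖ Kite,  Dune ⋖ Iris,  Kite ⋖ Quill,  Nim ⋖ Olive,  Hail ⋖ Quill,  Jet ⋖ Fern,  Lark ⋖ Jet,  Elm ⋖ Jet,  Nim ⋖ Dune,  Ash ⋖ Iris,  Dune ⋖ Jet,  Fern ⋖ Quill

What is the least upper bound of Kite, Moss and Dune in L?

Common upper bounds of {Kite, Moss, Dune}: Kite, Quill.
The least among these is Kite.

Kite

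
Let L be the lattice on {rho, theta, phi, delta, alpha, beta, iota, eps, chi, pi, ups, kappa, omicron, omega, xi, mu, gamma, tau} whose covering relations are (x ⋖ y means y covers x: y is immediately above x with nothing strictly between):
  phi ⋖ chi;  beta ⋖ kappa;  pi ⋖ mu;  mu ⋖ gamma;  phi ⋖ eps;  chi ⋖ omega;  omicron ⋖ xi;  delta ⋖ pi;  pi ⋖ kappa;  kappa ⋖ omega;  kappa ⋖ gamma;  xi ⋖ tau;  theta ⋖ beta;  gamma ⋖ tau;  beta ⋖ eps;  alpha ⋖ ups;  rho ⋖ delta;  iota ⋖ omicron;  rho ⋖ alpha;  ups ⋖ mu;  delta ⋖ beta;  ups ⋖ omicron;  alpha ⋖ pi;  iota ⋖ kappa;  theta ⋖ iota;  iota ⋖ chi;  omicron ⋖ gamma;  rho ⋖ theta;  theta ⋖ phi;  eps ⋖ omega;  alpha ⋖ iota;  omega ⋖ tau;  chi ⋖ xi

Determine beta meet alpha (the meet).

rho

Common lower bounds of {beta, alpha}: rho.
The greatest among these is rho.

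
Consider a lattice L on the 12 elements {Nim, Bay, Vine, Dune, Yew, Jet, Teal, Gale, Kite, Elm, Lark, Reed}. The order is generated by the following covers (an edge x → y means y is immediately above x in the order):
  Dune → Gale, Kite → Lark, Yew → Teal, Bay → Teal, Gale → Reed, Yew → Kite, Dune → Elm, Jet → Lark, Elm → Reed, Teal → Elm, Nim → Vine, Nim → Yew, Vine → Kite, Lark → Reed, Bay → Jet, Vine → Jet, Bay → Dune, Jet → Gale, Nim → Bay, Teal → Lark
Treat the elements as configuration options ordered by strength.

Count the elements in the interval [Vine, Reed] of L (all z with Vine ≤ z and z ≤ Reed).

6

The interval [Vine, Reed] = {Gale, Jet, Kite, Lark, Reed, Vine}, which has 6 elements.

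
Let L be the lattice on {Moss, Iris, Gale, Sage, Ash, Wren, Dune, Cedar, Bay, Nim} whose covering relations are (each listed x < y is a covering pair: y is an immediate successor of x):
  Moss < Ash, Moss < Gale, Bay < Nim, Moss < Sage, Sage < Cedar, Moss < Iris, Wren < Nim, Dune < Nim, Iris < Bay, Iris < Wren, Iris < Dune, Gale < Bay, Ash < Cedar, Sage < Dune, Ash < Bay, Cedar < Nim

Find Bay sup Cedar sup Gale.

Nim

Common upper bounds of {Bay, Cedar, Gale}: Nim.
The least among these is Nim.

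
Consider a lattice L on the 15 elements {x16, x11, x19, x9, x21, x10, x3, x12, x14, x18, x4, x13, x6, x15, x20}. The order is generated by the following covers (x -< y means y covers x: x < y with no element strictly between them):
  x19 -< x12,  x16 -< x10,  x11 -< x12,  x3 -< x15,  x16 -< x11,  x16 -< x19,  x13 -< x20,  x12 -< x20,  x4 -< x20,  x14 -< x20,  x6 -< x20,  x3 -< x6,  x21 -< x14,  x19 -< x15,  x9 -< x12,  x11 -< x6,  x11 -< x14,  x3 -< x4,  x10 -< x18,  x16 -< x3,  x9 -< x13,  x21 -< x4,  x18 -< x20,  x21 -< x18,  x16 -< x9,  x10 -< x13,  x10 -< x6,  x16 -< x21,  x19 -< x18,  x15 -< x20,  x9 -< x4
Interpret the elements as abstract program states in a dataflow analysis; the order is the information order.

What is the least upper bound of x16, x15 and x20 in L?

x20

Common upper bounds of {x16, x15, x20}: x20.
The least among these is x20.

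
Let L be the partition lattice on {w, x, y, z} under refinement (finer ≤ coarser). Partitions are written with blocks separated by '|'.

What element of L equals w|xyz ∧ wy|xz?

w|xz|y

w|xyz ∧ wy|xz = w|xz|y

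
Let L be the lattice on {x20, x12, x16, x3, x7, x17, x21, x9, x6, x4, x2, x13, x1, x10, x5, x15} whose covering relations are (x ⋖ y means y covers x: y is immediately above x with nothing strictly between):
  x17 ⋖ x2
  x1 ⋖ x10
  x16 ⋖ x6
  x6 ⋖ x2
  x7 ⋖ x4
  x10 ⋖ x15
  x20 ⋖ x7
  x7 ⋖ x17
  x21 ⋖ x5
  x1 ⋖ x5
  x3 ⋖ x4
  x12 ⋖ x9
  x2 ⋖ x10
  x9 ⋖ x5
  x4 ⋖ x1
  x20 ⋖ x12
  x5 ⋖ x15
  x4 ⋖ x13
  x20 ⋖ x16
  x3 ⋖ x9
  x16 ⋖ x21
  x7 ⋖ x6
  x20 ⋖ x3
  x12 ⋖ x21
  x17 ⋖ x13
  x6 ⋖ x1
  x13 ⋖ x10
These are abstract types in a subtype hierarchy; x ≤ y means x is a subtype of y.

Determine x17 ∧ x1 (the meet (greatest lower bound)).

Common lower bounds of {x17, x1}: x20, x7.
The greatest among these is x7.

x7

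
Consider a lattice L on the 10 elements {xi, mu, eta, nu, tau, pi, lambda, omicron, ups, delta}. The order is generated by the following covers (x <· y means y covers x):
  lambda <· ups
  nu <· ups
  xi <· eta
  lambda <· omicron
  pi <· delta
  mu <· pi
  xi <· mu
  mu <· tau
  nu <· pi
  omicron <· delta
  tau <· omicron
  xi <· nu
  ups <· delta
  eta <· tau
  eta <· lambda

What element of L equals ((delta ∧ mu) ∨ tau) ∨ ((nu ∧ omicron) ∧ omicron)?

tau

delta ∧ mu = mu
mu ∨ tau = tau
nu ∧ omicron = xi
xi ∧ omicron = xi
tau ∨ xi = tau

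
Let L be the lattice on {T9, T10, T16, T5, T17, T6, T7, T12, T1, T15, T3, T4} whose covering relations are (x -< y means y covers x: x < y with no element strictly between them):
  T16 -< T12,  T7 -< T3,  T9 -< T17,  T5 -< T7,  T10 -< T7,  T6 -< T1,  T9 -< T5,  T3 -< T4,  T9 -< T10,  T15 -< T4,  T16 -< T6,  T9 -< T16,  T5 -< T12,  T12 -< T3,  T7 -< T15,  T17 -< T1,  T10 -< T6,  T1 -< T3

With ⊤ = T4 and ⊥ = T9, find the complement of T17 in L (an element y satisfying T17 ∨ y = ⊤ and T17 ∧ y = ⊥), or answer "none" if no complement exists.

T15

Need y with T17 ∨ y = T4 and T17 ∧ y = T9.
Checking each element gives: T15.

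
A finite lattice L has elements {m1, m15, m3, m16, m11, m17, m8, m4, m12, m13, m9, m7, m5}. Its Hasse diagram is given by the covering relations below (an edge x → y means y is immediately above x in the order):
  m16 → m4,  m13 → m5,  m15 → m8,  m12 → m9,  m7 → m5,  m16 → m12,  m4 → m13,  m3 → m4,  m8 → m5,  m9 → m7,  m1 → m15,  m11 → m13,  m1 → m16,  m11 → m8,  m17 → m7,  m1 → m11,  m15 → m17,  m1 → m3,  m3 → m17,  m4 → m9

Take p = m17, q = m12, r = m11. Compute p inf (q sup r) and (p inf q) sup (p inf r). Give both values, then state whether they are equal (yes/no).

m17; m1; no

q sup r = m5, so p inf (q sup r) = m17 inf m5 = m17.
p inf q = m1 and p inf r = m1, so (p inf q) sup (p inf r) = m1 sup m1 = m1.
Equal: no.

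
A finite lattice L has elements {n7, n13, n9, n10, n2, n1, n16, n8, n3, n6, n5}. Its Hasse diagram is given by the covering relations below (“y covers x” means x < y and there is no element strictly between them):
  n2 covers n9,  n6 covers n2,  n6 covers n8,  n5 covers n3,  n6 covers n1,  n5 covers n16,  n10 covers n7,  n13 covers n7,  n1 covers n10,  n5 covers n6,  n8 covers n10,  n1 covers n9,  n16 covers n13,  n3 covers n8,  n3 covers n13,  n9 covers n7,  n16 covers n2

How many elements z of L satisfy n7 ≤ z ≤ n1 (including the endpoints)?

The interval [n7, n1] = {n1, n10, n7, n9}, which has 4 elements.

4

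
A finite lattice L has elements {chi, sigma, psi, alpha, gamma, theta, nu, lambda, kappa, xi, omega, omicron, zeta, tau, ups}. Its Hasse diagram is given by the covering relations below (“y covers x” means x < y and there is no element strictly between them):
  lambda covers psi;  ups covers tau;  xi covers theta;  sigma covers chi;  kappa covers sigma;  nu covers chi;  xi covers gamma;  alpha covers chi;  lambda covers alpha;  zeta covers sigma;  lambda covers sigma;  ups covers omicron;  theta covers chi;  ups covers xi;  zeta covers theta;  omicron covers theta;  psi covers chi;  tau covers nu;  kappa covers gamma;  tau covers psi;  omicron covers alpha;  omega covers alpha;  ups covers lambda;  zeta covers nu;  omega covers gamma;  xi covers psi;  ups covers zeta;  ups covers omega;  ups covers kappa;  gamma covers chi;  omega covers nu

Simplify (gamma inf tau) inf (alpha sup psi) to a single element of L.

gamma ∧ tau = chi
alpha ∨ psi = lambda
chi ∧ lambda = chi

chi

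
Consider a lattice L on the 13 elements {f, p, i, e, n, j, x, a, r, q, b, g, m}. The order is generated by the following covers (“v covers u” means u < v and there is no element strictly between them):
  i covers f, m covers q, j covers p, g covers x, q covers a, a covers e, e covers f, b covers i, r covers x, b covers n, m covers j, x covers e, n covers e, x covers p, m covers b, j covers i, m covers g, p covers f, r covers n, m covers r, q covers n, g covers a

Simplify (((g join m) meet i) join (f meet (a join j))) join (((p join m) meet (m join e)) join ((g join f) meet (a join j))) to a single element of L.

m

g ∨ m = m
m ∧ i = i
a ∨ j = m
f ∧ m = f
i ∨ f = i
p ∨ m = m
m ∨ e = m
m ∧ m = m
g ∨ f = g
a ∨ j = m
g ∧ m = g
m ∨ g = m
i ∨ m = m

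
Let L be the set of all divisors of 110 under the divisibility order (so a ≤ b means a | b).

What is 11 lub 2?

22

In the divisibility order, the join is the least common multiple: lcm(11, 2) = 22.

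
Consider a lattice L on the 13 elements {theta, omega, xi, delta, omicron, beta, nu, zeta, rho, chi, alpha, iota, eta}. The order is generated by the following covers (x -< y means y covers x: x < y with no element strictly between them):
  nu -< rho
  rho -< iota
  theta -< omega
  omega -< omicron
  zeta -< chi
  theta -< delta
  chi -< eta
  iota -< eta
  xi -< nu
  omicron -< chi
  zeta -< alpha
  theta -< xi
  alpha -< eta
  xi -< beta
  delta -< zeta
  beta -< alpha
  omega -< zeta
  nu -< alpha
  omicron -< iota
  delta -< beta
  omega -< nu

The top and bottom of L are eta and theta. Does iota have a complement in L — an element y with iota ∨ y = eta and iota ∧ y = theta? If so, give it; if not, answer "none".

delta

Need y with iota ∨ y = eta and iota ∧ y = theta.
Checking each element gives: delta.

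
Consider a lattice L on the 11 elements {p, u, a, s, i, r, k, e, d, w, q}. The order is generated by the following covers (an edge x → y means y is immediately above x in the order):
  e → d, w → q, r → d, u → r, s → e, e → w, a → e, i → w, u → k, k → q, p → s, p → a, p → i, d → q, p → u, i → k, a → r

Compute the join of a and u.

r

Common upper bounds of {a, u}: d, q, r.
The least among these is r.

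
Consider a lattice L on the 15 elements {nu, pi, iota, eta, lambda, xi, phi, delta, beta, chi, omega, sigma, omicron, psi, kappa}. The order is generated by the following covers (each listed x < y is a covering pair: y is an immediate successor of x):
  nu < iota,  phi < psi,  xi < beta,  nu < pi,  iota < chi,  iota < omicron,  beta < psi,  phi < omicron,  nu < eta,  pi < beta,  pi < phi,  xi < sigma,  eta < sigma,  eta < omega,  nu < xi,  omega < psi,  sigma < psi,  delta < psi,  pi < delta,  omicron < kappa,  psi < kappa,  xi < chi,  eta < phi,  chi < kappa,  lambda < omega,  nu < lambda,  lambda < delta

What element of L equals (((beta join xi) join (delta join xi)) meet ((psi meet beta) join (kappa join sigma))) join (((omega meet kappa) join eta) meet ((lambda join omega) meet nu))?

beta ∨ xi = beta
delta ∨ xi = psi
beta ∨ psi = psi
psi ∧ beta = beta
kappa ∨ sigma = kappa
beta ∨ kappa = kappa
psi ∧ kappa = psi
omega ∧ kappa = omega
omega ∨ eta = omega
lambda ∨ omega = omega
omega ∧ nu = nu
omega ∧ nu = nu
psi ∨ nu = psi

psi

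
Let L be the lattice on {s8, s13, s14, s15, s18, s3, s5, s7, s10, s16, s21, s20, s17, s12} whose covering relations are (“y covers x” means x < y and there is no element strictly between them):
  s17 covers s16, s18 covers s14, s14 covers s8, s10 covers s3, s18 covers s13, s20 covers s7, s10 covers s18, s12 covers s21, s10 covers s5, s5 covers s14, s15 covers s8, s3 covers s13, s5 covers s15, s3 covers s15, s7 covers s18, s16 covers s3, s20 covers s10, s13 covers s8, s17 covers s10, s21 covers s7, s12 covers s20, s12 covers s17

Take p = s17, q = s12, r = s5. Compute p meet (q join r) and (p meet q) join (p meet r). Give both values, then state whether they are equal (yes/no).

q join r = s12, so p meet (q join r) = s17 meet s12 = s17.
p meet q = s17 and p meet r = s5, so (p meet q) join (p meet r) = s17 join s5 = s17.
Equal: yes.

s17; s17; yes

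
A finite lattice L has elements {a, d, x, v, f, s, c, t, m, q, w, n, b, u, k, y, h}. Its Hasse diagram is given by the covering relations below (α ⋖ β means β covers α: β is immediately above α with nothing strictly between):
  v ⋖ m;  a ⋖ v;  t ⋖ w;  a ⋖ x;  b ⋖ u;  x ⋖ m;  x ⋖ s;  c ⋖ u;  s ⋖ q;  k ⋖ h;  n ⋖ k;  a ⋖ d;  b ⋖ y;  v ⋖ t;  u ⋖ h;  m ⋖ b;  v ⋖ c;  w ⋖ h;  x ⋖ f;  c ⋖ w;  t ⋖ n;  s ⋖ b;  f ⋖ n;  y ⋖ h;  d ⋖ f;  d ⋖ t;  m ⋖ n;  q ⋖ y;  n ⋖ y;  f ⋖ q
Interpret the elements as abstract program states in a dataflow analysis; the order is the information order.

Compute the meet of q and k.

Common lower bounds of {q, k}: a, d, f, x.
The greatest among these is f.

f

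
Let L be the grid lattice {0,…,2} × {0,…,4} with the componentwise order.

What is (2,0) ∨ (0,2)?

(2,2)

Common upper bounds of {(2,0), (0,2)}: (2,2), (2,3), (2,4).
The least among these is (2,2).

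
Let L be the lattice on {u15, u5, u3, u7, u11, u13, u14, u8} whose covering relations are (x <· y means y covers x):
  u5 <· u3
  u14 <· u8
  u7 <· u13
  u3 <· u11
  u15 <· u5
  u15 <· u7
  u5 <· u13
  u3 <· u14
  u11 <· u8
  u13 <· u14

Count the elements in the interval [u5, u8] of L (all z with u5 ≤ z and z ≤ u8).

The interval [u5, u8] = {u11, u13, u14, u3, u5, u8}, which has 6 elements.

6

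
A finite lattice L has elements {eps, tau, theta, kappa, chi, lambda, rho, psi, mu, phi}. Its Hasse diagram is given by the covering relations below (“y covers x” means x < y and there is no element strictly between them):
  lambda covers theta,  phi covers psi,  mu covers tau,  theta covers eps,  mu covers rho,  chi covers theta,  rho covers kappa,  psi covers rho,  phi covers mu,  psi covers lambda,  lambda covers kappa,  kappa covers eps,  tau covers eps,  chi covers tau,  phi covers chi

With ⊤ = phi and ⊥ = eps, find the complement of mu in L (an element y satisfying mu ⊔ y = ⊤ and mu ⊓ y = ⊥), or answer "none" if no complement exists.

Need y with mu ∨ y = phi and mu ∧ y = eps.
Checking each element gives: theta.

theta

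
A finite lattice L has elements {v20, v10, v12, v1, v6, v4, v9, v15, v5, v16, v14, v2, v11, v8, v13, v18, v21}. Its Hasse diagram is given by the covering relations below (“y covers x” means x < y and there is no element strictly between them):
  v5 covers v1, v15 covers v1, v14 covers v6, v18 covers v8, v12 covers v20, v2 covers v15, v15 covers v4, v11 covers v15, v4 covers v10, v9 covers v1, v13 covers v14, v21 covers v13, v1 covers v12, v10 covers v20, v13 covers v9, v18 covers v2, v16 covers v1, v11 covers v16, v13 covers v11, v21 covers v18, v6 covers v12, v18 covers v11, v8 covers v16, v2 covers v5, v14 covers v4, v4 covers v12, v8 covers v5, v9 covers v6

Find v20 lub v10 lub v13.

v13

Common upper bounds of {v20, v10, v13}: v13, v21.
The least among these is v13.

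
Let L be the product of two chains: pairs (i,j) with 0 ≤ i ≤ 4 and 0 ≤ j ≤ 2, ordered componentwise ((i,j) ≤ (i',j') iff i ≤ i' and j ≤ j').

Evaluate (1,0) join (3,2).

(3,2)

(1,0) ∨ (3,2) = (3,2)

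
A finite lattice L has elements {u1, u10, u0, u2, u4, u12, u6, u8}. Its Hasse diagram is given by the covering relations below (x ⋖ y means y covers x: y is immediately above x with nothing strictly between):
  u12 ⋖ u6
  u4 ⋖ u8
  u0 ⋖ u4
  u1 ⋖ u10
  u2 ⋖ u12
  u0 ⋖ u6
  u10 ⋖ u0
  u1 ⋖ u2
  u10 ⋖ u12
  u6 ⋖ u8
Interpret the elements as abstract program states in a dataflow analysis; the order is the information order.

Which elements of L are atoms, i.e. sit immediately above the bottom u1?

u10, u2

The atoms are exactly the elements that cover u1: u10, u2.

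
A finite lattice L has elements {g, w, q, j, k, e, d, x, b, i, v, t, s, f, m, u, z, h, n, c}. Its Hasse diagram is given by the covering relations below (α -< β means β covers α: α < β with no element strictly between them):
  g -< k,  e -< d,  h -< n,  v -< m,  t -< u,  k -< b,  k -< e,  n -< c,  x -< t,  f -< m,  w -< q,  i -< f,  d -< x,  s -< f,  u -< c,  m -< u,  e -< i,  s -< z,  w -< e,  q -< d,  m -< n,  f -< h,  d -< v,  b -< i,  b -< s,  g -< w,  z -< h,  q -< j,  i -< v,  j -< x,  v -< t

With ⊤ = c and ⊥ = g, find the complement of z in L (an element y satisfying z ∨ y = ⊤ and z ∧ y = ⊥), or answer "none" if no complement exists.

j

Need y with z ∨ y = c and z ∧ y = g.
Checking each element gives: j.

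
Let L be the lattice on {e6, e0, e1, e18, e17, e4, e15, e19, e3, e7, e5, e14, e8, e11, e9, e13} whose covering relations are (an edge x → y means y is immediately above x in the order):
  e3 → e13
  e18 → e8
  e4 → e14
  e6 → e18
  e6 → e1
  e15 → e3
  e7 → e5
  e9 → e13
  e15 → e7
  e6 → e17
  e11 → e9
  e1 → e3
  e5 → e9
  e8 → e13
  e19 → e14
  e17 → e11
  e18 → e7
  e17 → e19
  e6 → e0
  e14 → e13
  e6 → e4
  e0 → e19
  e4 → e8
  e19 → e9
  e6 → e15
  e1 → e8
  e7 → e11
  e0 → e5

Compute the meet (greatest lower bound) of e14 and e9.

e19

Common lower bounds of {e14, e9}: e0, e17, e19, e6.
The greatest among these is e19.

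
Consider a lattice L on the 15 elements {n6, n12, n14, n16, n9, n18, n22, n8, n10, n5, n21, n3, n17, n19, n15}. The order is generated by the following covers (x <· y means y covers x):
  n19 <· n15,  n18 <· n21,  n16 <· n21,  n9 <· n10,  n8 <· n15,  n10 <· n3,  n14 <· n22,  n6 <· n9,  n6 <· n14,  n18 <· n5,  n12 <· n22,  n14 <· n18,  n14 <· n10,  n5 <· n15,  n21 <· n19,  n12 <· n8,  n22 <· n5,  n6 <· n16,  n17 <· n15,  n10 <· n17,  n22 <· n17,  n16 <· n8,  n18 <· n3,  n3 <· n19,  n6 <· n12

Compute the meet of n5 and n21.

n18

Common lower bounds of {n5, n21}: n14, n18, n6.
The greatest among these is n18.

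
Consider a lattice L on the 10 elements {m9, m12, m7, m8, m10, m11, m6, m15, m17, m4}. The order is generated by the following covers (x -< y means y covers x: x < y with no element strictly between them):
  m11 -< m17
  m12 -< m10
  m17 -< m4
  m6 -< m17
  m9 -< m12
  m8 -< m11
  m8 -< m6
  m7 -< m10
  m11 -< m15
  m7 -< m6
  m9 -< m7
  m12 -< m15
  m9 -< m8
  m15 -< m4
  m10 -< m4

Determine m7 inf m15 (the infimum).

m9

Common lower bounds of {m7, m15}: m9.
The greatest among these is m9.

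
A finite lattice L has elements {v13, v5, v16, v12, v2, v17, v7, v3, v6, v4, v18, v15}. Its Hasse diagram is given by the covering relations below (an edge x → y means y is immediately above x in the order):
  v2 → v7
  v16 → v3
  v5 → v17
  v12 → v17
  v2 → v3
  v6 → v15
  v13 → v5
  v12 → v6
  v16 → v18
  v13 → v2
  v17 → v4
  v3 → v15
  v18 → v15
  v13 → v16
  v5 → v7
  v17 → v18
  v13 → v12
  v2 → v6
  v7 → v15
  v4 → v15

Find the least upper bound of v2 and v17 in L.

Common upper bounds of {v2, v17}: v15.
The least among these is v15.

v15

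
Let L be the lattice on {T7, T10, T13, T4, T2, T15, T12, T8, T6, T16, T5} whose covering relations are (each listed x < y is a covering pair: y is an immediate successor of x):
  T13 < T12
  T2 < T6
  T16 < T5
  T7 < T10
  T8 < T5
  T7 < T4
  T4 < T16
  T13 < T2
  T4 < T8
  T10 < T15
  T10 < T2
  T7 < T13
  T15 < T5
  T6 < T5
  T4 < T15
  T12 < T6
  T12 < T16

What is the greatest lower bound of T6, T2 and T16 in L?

Common lower bounds of {T6, T2, T16}: T13, T7.
The greatest among these is T13.

T13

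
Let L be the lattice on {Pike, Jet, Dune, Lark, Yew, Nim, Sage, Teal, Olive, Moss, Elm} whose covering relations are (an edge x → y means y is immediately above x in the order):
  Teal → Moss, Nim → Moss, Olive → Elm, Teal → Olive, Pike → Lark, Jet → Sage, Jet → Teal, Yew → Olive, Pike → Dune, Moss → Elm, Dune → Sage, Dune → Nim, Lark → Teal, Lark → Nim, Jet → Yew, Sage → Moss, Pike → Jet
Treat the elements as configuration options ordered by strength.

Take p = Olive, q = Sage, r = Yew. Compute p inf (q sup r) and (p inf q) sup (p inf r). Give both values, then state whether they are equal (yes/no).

q sup r = Elm, so p inf (q sup r) = Olive inf Elm = Olive.
p inf q = Jet and p inf r = Yew, so (p inf q) sup (p inf r) = Jet sup Yew = Yew.
Equal: no.

Olive; Yew; no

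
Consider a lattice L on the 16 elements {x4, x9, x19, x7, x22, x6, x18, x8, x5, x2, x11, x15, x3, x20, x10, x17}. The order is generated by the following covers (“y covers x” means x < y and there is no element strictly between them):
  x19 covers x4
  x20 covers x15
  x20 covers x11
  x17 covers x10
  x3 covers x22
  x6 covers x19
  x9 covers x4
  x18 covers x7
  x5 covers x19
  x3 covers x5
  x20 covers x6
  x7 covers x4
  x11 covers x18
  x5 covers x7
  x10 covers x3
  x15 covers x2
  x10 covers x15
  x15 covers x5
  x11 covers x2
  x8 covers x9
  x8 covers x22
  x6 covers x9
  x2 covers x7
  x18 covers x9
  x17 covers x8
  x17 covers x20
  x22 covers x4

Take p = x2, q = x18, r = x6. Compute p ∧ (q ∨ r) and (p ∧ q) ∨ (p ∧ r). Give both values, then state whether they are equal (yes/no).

q ∨ r = x20, so p ∧ (q ∨ r) = x2 ∧ x20 = x2.
p ∧ q = x7 and p ∧ r = x4, so (p ∧ q) ∨ (p ∧ r) = x7 ∨ x4 = x7.
Equal: no.

x2; x7; no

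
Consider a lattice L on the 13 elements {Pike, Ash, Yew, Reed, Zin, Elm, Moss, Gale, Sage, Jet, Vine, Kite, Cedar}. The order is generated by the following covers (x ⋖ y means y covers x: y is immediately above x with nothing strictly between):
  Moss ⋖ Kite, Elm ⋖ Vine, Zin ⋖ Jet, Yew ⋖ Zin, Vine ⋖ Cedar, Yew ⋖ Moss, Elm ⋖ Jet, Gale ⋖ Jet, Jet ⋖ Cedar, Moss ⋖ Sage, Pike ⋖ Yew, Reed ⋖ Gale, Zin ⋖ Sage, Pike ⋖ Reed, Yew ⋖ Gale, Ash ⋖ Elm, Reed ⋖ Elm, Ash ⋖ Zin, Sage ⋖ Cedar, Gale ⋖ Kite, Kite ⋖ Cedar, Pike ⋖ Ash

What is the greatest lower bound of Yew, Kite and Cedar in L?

Common lower bounds of {Yew, Kite, Cedar}: Pike, Yew.
The greatest among these is Yew.

Yew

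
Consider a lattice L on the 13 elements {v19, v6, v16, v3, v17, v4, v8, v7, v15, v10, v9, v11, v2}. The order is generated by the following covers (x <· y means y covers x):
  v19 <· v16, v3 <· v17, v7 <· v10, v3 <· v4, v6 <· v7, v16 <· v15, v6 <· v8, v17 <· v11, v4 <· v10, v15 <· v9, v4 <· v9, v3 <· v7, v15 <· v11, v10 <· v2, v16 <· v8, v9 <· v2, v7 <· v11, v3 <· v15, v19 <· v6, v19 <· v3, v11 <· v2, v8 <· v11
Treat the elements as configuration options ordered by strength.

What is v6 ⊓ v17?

Common lower bounds of {v6, v17}: v19.
The greatest among these is v19.

v19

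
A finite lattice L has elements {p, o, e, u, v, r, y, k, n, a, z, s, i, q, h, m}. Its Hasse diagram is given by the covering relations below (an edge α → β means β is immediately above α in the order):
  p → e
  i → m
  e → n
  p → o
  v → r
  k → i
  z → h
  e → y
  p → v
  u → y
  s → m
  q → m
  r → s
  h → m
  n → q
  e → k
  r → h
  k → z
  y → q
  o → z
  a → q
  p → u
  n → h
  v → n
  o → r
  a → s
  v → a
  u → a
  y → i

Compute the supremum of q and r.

Common upper bounds of {q, r}: m.
The least among these is m.

m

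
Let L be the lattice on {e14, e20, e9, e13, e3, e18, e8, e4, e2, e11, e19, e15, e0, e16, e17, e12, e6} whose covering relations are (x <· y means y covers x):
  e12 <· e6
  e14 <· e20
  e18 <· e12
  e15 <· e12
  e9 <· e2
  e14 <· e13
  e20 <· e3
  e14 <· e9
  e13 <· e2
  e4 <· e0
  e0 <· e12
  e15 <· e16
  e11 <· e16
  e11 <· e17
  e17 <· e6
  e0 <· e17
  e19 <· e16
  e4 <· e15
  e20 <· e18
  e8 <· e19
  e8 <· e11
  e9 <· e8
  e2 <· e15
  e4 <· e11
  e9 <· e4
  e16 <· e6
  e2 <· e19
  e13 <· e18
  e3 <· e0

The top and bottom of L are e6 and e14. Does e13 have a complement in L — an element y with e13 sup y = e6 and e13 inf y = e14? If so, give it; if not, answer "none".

Need y with e13 ∨ y = e6 and e13 ∧ y = e14.
Checking each element gives: e17.

e17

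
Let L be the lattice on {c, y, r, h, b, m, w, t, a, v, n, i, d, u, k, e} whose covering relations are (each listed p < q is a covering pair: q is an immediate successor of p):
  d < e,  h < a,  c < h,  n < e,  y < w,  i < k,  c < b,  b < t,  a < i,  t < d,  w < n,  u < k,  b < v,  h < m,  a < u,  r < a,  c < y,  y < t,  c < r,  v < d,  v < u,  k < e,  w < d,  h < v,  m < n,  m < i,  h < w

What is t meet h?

c

Common lower bounds of {t, h}: c.
The greatest among these is c.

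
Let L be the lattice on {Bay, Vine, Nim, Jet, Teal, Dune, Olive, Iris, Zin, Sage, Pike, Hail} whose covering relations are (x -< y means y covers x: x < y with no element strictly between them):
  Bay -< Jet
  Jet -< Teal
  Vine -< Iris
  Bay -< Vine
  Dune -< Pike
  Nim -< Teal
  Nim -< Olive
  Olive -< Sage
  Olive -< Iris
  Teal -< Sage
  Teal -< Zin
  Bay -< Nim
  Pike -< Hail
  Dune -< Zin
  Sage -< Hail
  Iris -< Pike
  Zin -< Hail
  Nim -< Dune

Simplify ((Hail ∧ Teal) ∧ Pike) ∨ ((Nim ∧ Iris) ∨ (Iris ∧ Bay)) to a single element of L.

Hail ∧ Teal = Teal
Teal ∧ Pike = Nim
Nim ∧ Iris = Nim
Iris ∧ Bay = Bay
Nim ∨ Bay = Nim
Nim ∨ Nim = Nim

Nim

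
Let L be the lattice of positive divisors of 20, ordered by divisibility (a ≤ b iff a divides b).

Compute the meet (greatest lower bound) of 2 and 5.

1

In the divisibility order, the meet is the greatest common divisor: gcd(2, 5) = 1.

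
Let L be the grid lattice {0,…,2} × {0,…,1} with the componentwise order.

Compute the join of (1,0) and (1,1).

(1,1)

In a product of chains, the join is componentwise max, giving (1,1).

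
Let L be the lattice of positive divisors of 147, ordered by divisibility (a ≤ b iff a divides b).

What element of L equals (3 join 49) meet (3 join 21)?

21

3 ∨ 49 = 147
3 ∨ 21 = 21
147 ∧ 21 = 21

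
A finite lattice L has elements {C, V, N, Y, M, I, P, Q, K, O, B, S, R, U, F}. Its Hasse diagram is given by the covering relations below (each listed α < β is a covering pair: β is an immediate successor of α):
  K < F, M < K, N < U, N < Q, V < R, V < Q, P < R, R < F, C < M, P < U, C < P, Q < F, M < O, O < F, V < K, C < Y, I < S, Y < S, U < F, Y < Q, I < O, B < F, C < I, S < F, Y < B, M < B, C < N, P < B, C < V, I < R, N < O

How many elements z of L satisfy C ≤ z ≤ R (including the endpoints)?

5

The interval [C, R] = {C, I, P, R, V}, which has 5 elements.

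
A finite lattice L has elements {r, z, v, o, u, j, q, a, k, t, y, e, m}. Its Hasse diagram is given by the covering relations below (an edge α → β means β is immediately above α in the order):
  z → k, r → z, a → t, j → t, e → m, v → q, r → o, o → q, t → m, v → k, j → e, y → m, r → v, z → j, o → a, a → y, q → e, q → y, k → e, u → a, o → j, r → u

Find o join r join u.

a

Common upper bounds of {o, r, u}: a, m, t, y.
The least among these is a.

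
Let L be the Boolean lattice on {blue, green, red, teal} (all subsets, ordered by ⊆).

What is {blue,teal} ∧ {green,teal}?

{teal}

Under ⊆, meet is intersection: {blue,teal} ∩ {green,teal} = {teal}.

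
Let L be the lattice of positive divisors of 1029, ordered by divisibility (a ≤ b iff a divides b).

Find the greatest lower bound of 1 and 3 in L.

1

Common lower bounds of {1, 3}: 1.
The greatest among these is 1.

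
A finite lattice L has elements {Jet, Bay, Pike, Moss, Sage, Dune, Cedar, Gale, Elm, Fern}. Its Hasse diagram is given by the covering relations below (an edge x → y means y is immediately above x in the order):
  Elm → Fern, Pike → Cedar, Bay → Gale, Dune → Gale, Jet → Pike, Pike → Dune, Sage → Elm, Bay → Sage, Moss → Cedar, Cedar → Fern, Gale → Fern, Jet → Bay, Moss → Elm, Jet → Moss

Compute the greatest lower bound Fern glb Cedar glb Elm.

Moss

Common lower bounds of {Fern, Cedar, Elm}: Jet, Moss.
The greatest among these is Moss.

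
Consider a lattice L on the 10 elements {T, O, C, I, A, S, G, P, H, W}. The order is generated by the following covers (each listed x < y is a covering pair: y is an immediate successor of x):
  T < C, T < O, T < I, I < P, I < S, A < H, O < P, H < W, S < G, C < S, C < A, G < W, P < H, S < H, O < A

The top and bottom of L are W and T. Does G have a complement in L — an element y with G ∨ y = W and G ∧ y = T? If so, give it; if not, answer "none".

Need y with G ∨ y = W and G ∧ y = T.
Checking each element gives: O.

O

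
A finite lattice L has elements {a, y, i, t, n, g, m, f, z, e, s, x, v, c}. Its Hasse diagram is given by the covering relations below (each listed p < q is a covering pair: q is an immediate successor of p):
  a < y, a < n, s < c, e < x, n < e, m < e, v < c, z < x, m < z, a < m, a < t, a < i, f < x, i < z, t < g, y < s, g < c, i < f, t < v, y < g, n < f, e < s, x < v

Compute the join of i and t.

Common upper bounds of {i, t}: c, v.
The least among these is v.

v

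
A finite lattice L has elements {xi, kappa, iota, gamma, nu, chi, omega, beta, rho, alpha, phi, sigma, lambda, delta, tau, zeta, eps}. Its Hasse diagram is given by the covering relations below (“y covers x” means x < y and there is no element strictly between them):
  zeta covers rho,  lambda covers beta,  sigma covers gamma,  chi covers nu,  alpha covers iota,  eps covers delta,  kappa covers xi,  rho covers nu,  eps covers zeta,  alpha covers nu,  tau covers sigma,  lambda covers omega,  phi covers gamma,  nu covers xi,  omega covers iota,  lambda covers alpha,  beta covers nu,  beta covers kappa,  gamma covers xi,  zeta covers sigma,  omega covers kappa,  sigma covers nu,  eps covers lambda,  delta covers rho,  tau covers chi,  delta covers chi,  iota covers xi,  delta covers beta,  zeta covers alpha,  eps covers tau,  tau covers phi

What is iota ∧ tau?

xi

Common lower bounds of {iota, tau}: xi.
The greatest among these is xi.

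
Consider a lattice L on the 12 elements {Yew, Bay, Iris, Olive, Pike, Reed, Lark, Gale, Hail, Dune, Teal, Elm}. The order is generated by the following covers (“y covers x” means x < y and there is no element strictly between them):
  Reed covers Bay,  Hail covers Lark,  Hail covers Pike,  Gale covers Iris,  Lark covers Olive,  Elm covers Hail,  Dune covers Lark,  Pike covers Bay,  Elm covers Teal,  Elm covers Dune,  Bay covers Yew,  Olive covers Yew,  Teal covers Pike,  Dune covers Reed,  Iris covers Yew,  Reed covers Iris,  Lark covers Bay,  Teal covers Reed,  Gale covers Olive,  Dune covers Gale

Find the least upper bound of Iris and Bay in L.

Common upper bounds of {Iris, Bay}: Dune, Elm, Reed, Teal.
The least among these is Reed.

Reed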